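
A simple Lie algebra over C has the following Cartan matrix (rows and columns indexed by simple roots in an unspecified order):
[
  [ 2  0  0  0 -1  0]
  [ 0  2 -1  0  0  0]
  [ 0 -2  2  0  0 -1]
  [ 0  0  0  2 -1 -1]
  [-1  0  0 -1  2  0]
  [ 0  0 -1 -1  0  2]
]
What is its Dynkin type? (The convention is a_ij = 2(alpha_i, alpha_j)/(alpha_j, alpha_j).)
B_6

The matrix has rank 6 with 2's on the diagonal. Reading the off-diagonal entries as Dynkin edges (a single edge where a_ij = a_ji = -1; a double or triple edge where a_ij * a_ji = 2 or 3), the diagram is a chain of 6 nodes with a double edge at one end; the terminal node there is the unique short simple root (B_6). One simple-root ordering that puts it in standard form is (alpha_1, alpha_5, alpha_4, alpha_6, alpha_3, alpha_2). So the algebra is type B_6, i.e. so(13).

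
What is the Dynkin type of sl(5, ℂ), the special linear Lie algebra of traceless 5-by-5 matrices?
type A_4

This is sl(5), which has dimension 5^2 - 1 = 24 and rank 5 - 1 = 4 (a Cartan subalgebra is the diagonal traceless matrices). In the classification of classical Lie algebras, the special linear algebra sl(n+1) has type A_n; here n = 4, so the Dynkin diagram is a chain of 4 nodes with single edges (A_4). Hence the type is A_4.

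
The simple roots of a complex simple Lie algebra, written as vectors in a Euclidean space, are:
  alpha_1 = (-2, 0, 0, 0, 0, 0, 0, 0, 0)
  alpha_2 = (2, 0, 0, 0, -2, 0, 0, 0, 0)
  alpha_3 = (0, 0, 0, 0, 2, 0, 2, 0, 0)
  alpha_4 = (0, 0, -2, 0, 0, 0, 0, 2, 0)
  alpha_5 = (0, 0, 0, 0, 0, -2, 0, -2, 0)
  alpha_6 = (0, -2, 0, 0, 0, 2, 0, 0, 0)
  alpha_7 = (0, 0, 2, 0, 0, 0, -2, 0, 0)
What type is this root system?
B_7 (so(15))

Compute the Cartan integers a_ij = 2(alpha_i, alpha_j)/(alpha_j, alpha_j); the resulting 7x7 Cartan matrix is
[[2, -1, 0, 0, 0, 0, 0], [-2, 2, -1, 0, 0, 0, 0], [0, -1, 2, 0, 0, 0, -1], [0, 0, 0, 2, -1, 0, -1], [0, 0, 0, -1, 2, -1, 0], [0, 0, 0, 0, -1, 2, 0], [0, 0, -1, -1, 0, 0, 2]].
The roots have two lengths (squared-length ratio 2:1); the short ones are alpha_{1}. The associated Dynkin diagram is a chain of 7 nodes with a double edge at one end; the terminal node there is the unique short simple root (B_7), so the type is B_7 (the algebra so(15)).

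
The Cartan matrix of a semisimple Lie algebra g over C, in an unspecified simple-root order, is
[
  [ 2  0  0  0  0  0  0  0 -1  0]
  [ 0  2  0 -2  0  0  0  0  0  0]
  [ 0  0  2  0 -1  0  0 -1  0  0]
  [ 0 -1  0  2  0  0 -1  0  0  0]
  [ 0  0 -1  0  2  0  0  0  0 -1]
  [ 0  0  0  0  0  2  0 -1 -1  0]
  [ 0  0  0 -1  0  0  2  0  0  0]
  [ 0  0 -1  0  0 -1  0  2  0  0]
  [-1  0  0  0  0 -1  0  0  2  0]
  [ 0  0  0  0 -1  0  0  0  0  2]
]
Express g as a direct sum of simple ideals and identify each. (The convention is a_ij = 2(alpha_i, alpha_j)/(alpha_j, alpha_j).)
The diagram associated to this matrix has two connected components: the simple roots {alpha_1, alpha_3, alpha_5, alpha_6, alpha_8, alpha_9, alpha_10} form a chain of 7 nodes with single edges (A_7), and {alpha_2, alpha_4, alpha_7} form a chain of 3 nodes with a double edge at one end; the terminal node there is the unique long simple root (C_3). A semisimple Lie algebra decomposes uniquely as the direct sum of simple ideals, one per connected component of its Dynkin diagram, so g ≅ A_7 ⊕ C_3 (dimension 63 + 21 = 84).

A7 + C3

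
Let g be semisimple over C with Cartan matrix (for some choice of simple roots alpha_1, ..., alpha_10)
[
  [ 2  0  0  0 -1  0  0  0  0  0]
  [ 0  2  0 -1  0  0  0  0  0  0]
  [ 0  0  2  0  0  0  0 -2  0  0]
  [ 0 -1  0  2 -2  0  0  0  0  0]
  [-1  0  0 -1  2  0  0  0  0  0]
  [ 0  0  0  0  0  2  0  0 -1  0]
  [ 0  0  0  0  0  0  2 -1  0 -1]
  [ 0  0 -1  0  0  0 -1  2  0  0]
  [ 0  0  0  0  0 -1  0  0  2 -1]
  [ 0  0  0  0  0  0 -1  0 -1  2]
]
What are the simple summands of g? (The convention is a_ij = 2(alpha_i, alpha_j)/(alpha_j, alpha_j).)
The diagram associated to this matrix has two connected components: the simple roots {alpha_3, alpha_6, alpha_7, alpha_8, alpha_9, alpha_10} form a chain of 6 nodes with a double edge at one end; the terminal node there is the unique long simple root (C_6), and {alpha_1, alpha_2, alpha_4, alpha_5} form a chain of 4 nodes with a double edge between the middle two (F_4). A semisimple Lie algebra decomposes uniquely as the direct sum of simple ideals, one per connected component of its Dynkin diagram, so g ≅ C_6 ⊕ F_4 (dimension 78 + 52 = 130).

type C_6 + type F_4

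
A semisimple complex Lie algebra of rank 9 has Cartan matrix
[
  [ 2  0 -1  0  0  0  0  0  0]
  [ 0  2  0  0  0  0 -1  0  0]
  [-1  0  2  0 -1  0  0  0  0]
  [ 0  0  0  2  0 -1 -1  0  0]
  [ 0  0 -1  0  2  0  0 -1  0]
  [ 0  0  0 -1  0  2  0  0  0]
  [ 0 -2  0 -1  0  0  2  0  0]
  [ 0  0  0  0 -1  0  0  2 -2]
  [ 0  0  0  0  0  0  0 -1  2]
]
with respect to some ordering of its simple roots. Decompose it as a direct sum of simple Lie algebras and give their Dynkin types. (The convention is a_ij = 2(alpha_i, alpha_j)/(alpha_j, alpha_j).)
type B_4 ⊕ type B_5

The diagram associated to this matrix has two connected components: the simple roots {alpha_2, alpha_4, alpha_6, alpha_7} form a chain of 4 nodes with a double edge at one end; the terminal node there is the unique short simple root (B_4), and {alpha_1, alpha_3, alpha_5, alpha_8, alpha_9} form a chain of 5 nodes with a double edge at one end; the terminal node there is the unique short simple root (B_5). A semisimple Lie algebra decomposes uniquely as the direct sum of simple ideals, one per connected component of its Dynkin diagram, so g ≅ B_4 ⊕ B_5 (dimension 36 + 55 = 91).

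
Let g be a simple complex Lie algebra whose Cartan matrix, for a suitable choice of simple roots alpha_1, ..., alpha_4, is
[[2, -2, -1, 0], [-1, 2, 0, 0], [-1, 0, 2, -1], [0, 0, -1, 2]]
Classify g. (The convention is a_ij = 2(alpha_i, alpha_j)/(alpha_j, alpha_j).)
B_4 (so(9))

The matrix has rank 4 with 2's on the diagonal. Reading the off-diagonal entries as Dynkin edges (a single edge where a_ij = a_ji = -1; a double or triple edge where a_ij * a_ji = 2 or 3), the diagram is a chain of 4 nodes with a double edge at one end; the terminal node there is the unique short simple root (B_4). One simple-root ordering that puts it in standard form is (alpha_4, alpha_3, alpha_1, alpha_2). So the algebra is type B_4, i.e. so(9).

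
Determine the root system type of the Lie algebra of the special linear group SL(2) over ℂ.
This is sl(2), which has dimension 2^2 - 1 = 3 and rank 2 - 1 = 1 (a Cartan subalgebra is the diagonal traceless matrices). In the classification of classical Lie algebras, the special linear algebra sl(n+1) has type A_n; here n = 1, so the Dynkin diagram is a chain of 1 nodes with single edges (A_1). Hence the type is A_1.

A_1 (sl(2))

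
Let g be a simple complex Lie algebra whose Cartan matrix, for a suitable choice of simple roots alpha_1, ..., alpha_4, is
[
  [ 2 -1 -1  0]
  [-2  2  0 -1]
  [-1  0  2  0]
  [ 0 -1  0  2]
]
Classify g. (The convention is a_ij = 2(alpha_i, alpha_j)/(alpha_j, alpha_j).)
F4

The matrix has rank 4 with 2's on the diagonal. Reading the off-diagonal entries as Dynkin edges (a single edge where a_ij = a_ji = -1; a double or triple edge where a_ij * a_ji = 2 or 3), the diagram is a chain of 4 nodes with a double edge between the middle two (F_4). One simple-root ordering that puts it in standard form is (alpha_4, alpha_2, alpha_1, alpha_3). So the algebra is type F_4.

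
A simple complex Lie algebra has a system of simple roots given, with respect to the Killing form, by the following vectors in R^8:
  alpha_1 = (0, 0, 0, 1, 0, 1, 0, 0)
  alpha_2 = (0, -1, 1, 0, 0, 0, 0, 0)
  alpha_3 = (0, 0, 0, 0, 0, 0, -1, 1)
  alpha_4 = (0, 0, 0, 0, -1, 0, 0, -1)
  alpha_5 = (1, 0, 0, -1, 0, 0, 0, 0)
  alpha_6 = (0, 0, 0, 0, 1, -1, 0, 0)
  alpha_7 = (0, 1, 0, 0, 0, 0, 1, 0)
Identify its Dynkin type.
A7

Compute the Cartan integers a_ij = 2(alpha_i, alpha_j)/(alpha_j, alpha_j); the resulting 7x7 Cartan matrix is
[[2, 0, 0, 0, -1, -1, 0], [0, 2, 0, 0, 0, 0, -1], [0, 0, 2, -1, 0, 0, -1], [0, 0, -1, 2, 0, -1, 0], [-1, 0, 0, 0, 2, 0, 0], [-1, 0, 0, -1, 0, 2, 0], [0, -1, -1, 0, 0, 0, 2]].
All simple roots have the same length, so the diagram is simply laced. The associated Dynkin diagram is a chain of 7 nodes with single edges (A_7), so the type is A_7 (the algebra sl(8)).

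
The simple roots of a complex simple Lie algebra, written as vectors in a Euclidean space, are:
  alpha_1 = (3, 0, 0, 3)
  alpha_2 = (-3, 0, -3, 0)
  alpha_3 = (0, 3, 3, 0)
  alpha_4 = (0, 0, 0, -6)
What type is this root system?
C_4 (sp(8))

Compute the Cartan integers a_ij = 2(alpha_i, alpha_j)/(alpha_j, alpha_j); the resulting 4x4 Cartan matrix is
[[2, -1, 0, -1], [-1, 2, -1, 0], [0, -1, 2, 0], [-2, 0, 0, 2]].
The roots have two lengths (squared-length ratio 2:1); the short ones are alpha_{1,2,3}. The associated Dynkin diagram is a chain of 4 nodes with a double edge at one end; the terminal node there is the unique long simple root (C_4), so the type is C_4 (the algebra sp(8)).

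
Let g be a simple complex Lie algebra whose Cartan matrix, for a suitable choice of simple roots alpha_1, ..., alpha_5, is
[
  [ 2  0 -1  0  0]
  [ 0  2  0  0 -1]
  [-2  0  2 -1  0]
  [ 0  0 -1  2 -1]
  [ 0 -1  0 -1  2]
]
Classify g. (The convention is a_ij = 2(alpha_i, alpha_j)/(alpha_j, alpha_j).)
type B_5

The matrix has rank 5 with 2's on the diagonal. Reading the off-diagonal entries as Dynkin edges (a single edge where a_ij = a_ji = -1; a double or triple edge where a_ij * a_ji = 2 or 3), the diagram is a chain of 5 nodes with a double edge at one end; the terminal node there is the unique short simple root (B_5). One simple-root ordering that puts it in standard form is (alpha_2, alpha_5, alpha_4, alpha_3, alpha_1). So the algebra is type B_5, i.e. so(11).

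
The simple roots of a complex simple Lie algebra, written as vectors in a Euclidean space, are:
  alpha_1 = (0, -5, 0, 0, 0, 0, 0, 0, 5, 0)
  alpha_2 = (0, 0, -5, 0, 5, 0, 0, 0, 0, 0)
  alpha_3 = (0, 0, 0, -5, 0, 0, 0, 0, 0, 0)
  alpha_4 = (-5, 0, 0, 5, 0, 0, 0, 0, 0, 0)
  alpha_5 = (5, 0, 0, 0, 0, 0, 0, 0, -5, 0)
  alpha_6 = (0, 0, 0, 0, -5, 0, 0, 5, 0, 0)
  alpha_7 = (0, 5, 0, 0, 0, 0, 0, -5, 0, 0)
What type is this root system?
Compute the Cartan integers a_ij = 2(alpha_i, alpha_j)/(alpha_j, alpha_j); the resulting 7x7 Cartan matrix is
[[2, 0, 0, 0, -1, 0, -1], [0, 2, 0, 0, 0, -1, 0], [0, 0, 2, -1, 0, 0, 0], [0, 0, -2, 2, -1, 0, 0], [-1, 0, 0, -1, 2, 0, 0], [0, -1, 0, 0, 0, 2, -1], [-1, 0, 0, 0, 0, -1, 2]].
The roots have two lengths (squared-length ratio 2:1); the short ones are alpha_{3}. The associated Dynkin diagram is a chain of 7 nodes with a double edge at one end; the terminal node there is the unique short simple root (B_7), so the type is B_7 (the algebra so(15)).

B_7 (so(15))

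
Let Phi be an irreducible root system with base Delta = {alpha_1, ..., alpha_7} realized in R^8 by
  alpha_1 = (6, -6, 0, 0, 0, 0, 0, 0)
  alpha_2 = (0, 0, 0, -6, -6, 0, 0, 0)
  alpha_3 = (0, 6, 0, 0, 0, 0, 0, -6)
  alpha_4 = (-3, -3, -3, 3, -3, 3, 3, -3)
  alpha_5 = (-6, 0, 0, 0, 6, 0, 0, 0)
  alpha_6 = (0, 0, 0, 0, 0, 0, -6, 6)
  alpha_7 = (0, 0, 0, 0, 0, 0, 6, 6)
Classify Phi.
Compute the Cartan integers a_ij = 2(alpha_i, alpha_j)/(alpha_j, alpha_j); the resulting 7x7 Cartan matrix is
[[2, 0, -1, 0, -1, 0, 0], [0, 2, 0, 0, -1, 0, 0], [-1, 0, 2, 0, 0, -1, -1], [0, 0, 0, 2, 0, -1, 0], [-1, -1, 0, 0, 2, 0, 0], [0, 0, -1, -1, 0, 2, 0], [0, 0, -1, 0, 0, 0, 2]].
All simple roots have the same length, so the diagram is simply laced. The associated Dynkin diagram is a chain of 6 nodes with one extra node attached to the third node from one end (E_7), so the type is E_7.

type E_7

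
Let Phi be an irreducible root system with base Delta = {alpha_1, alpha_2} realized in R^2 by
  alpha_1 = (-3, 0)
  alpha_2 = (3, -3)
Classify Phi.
Compute the Cartan integers a_ij = 2(alpha_i, alpha_j)/(alpha_j, alpha_j); the resulting 2x2 Cartan matrix is
[[2, -1], [-2, 2]].
The roots have two lengths (squared-length ratio 2:1); the short ones are alpha_{1}. The associated Dynkin diagram is a chain of 2 nodes with a double edge at one end; the terminal node there is the unique short simple root (B_2), so the type is B_2 (the algebra so(5)).

B_2 (so(5))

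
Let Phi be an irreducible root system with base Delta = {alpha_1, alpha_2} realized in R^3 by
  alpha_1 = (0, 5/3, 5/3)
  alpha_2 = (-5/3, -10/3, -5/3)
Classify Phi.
Compute the Cartan integers a_ij = 2(alpha_i, alpha_j)/(alpha_j, alpha_j); the resulting 2x2 Cartan matrix is
[[2, -1], [-3, 2]].
The roots have two lengths (squared-length ratio 3:1); the short ones are alpha_{1}. The associated Dynkin diagram is two nodes joined by a triple edge (G_2), so the type is G_2.

type G_2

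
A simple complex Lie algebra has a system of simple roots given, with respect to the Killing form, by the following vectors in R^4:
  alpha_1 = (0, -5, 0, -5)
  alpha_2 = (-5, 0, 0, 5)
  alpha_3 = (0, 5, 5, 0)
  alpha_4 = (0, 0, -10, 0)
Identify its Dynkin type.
type C_4

Compute the Cartan integers a_ij = 2(alpha_i, alpha_j)/(alpha_j, alpha_j); the resulting 4x4 Cartan matrix is
[[2, -1, -1, 0], [-1, 2, 0, 0], [-1, 0, 2, -1], [0, 0, -2, 2]].
The roots have two lengths (squared-length ratio 2:1); the short ones are alpha_{1,2,3}. The associated Dynkin diagram is a chain of 4 nodes with a double edge at one end; the terminal node there is the unique long simple root (C_4), so the type is C_4 (the algebra sp(8)).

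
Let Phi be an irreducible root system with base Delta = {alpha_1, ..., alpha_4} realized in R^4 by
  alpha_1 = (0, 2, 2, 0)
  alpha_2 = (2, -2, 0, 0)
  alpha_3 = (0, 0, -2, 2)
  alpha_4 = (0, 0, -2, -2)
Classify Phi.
Compute the Cartan integers a_ij = 2(alpha_i, alpha_j)/(alpha_j, alpha_j); the resulting 4x4 Cartan matrix is
[[2, -1, -1, -1], [-1, 2, 0, 0], [-1, 0, 2, 0], [-1, 0, 0, 2]].
All simple roots have the same length, so the diagram is simply laced. The associated Dynkin diagram is a chain of 2 nodes with a fork of two nodes at one end (D_4), so the type is D_4 (the algebra so(8)).

D4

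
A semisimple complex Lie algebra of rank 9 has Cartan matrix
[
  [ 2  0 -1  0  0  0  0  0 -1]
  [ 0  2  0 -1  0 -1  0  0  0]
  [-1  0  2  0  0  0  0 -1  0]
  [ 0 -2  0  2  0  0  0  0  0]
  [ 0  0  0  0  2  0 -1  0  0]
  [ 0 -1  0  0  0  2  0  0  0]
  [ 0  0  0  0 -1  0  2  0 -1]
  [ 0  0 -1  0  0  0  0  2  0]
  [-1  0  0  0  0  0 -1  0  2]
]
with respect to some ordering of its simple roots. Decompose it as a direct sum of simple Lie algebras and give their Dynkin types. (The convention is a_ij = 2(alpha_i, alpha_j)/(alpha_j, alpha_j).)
The diagram associated to this matrix has two connected components: the simple roots {alpha_1, alpha_3, alpha_5, alpha_7, alpha_8, alpha_9} form a chain of 6 nodes with single edges (A_6), and {alpha_2, alpha_4, alpha_6} form a chain of 3 nodes with a double edge at one end; the terminal node there is the unique long simple root (C_3). A semisimple Lie algebra decomposes uniquely as the direct sum of simple ideals, one per connected component of its Dynkin diagram, so g ≅ A_6 ⊕ C_3 (dimension 48 + 21 = 69).

A6 ⊕ C3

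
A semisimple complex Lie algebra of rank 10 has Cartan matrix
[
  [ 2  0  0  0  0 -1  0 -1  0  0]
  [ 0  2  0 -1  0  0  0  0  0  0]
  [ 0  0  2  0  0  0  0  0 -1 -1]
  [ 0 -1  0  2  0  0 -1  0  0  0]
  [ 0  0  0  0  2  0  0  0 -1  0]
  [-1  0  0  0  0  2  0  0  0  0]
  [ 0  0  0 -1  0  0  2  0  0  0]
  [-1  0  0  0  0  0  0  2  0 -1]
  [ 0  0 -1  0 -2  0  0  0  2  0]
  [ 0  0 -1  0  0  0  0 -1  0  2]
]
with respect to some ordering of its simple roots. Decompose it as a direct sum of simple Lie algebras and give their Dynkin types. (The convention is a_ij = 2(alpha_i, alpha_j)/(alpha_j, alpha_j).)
The diagram associated to this matrix has two connected components: the simple roots {alpha_2, alpha_4, alpha_7} form a chain of 3 nodes with single edges (A_3), and {alpha_1, alpha_3, alpha_5, alpha_6, alpha_8, alpha_9, alpha_10} form a chain of 7 nodes with a double edge at one end; the terminal node there is the unique short simple root (B_7). A semisimple Lie algebra decomposes uniquely as the direct sum of simple ideals, one per connected component of its Dynkin diagram, so g ≅ A_3 ⊕ B_7 (dimension 15 + 105 = 120).

A_3 + B_7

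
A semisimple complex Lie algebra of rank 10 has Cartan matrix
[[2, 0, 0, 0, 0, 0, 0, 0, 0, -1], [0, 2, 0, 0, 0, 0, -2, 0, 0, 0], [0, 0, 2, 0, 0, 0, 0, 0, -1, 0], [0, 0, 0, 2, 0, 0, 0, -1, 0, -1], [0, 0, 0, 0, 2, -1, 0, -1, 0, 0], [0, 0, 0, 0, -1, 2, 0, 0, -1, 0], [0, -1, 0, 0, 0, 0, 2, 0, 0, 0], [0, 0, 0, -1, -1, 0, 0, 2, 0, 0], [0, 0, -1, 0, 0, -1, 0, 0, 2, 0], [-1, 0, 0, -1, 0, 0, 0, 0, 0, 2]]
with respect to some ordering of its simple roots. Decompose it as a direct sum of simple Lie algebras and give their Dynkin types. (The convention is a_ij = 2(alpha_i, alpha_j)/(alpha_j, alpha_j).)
A8 ⊕ B2

The diagram associated to this matrix has two connected components: the simple roots {alpha_1, alpha_3, alpha_4, alpha_5, alpha_6, alpha_8, alpha_9, alpha_10} form a chain of 8 nodes with single edges (A_8), and {alpha_2, alpha_7} form a chain of 2 nodes with a double edge at one end; the terminal node there is the unique short simple root (B_2). A semisimple Lie algebra decomposes uniquely as the direct sum of simple ideals, one per connected component of its Dynkin diagram, so g ≅ A_8 ⊕ B_2 (dimension 80 + 10 = 90).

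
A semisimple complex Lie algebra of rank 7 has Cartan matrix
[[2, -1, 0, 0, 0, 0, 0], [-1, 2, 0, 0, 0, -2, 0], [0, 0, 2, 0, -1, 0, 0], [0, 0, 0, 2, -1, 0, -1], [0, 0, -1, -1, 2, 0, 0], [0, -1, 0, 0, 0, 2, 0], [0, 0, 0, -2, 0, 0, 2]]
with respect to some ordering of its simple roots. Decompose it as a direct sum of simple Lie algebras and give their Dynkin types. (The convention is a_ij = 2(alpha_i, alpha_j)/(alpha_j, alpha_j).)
The diagram associated to this matrix has two connected components: the simple roots {alpha_1, alpha_2, alpha_6} form a chain of 3 nodes with a double edge at one end; the terminal node there is the unique short simple root (B_3), and {alpha_3, alpha_4, alpha_5, alpha_7} form a chain of 4 nodes with a double edge at one end; the terminal node there is the unique long simple root (C_4). A semisimple Lie algebra decomposes uniquely as the direct sum of simple ideals, one per connected component of its Dynkin diagram, so g ≅ B_3 ⊕ C_4 (dimension 21 + 36 = 57).

B3 + C4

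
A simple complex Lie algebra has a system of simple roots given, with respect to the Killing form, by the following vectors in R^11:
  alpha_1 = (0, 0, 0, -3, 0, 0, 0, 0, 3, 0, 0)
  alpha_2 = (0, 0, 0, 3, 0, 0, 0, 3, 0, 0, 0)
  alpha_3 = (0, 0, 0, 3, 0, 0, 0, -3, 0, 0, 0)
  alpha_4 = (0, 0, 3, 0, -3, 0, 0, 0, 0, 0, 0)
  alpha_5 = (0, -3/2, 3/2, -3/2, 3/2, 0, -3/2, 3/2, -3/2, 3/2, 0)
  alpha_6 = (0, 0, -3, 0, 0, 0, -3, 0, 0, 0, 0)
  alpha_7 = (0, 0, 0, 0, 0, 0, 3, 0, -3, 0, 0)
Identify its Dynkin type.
Compute the Cartan integers a_ij = 2(alpha_i, alpha_j)/(alpha_j, alpha_j); the resulting 7x7 Cartan matrix is
[[2, -1, -1, 0, 0, 0, -1], [-1, 2, 0, 0, 0, 0, 0], [-1, 0, 2, 0, -1, 0, 0], [0, 0, 0, 2, 0, -1, 0], [0, 0, -1, 0, 2, 0, 0], [0, 0, 0, -1, 0, 2, -1], [-1, 0, 0, 0, 0, -1, 2]].
All simple roots have the same length, so the diagram is simply laced. The associated Dynkin diagram is a chain of 6 nodes with one extra node attached to the third node from one end (E_7), so the type is E_7.

E_7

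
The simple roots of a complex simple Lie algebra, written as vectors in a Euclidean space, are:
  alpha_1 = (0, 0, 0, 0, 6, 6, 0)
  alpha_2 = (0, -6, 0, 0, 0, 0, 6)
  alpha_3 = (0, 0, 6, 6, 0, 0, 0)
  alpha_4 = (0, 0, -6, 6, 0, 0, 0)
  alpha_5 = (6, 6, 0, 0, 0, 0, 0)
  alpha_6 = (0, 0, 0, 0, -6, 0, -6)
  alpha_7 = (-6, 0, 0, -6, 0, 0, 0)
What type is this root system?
type D_7

Compute the Cartan integers a_ij = 2(alpha_i, alpha_j)/(alpha_j, alpha_j); the resulting 7x7 Cartan matrix is
[[2, 0, 0, 0, 0, -1, 0], [0, 2, 0, 0, -1, -1, 0], [0, 0, 2, 0, 0, 0, -1], [0, 0, 0, 2, 0, 0, -1], [0, -1, 0, 0, 2, 0, -1], [-1, -1, 0, 0, 0, 2, 0], [0, 0, -1, -1, -1, 0, 2]].
All simple roots have the same length, so the diagram is simply laced. The associated Dynkin diagram is a chain of 5 nodes with a fork of two nodes at one end (D_7), so the type is D_7 (the algebra so(14)).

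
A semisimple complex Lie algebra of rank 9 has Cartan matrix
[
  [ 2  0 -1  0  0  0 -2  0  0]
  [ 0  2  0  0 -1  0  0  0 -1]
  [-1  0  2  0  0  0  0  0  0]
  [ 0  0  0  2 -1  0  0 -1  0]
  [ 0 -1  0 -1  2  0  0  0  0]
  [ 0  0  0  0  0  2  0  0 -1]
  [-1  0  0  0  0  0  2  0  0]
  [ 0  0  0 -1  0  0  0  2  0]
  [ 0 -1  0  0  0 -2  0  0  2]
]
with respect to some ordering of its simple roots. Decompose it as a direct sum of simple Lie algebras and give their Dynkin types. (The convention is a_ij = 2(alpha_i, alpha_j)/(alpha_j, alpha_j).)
The diagram associated to this matrix has two connected components: the simple roots {alpha_1, alpha_3, alpha_7} form a chain of 3 nodes with a double edge at one end; the terminal node there is the unique short simple root (B_3), and {alpha_2, alpha_4, alpha_5, alpha_6, alpha_8, alpha_9} form a chain of 6 nodes with a double edge at one end; the terminal node there is the unique short simple root (B_6). A semisimple Lie algebra decomposes uniquely as the direct sum of simple ideals, one per connected component of its Dynkin diagram, so g ≅ B_3 ⊕ B_6 (dimension 21 + 78 = 99).

B3 + B6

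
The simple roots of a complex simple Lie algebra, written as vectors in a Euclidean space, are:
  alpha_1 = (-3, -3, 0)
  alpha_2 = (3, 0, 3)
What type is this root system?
A2

Compute the Cartan integers a_ij = 2(alpha_i, alpha_j)/(alpha_j, alpha_j); the resulting 2x2 Cartan matrix is
[[2, -1], [-1, 2]].
All simple roots have the same length, so the diagram is simply laced. The associated Dynkin diagram is a chain of 2 nodes with single edges (A_2), so the type is A_2 (the algebra sl(3)).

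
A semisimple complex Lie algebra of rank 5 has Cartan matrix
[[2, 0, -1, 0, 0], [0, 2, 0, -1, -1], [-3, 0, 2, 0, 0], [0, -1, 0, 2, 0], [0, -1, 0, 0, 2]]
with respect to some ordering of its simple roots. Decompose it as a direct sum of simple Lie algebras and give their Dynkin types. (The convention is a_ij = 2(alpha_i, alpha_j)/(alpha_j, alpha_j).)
A_3 (sl(4)) + G_2

The diagram associated to this matrix has two connected components: the simple roots {alpha_2, alpha_4, alpha_5} form a chain of 3 nodes with single edges (A_3), and {alpha_1, alpha_3} form two nodes joined by a triple edge (G_2). A semisimple Lie algebra decomposes uniquely as the direct sum of simple ideals, one per connected component of its Dynkin diagram, so g ≅ A_3 ⊕ G_2 (dimension 15 + 14 = 29).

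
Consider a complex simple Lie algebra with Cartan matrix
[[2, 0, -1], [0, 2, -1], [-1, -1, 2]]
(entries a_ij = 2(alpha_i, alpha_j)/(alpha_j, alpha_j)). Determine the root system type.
The matrix has rank 3 with 2's on the diagonal. Reading the off-diagonal entries as Dynkin edges (a single edge where a_ij = a_ji = -1; a double or triple edge where a_ij * a_ji = 2 or 3), the diagram is a chain of 3 nodes with single edges (A_3). One simple-root ordering that puts it in standard form is (alpha_2, alpha_3, alpha_1). So the algebra is type A_3, i.e. sl(4).

A_3 (sl(4))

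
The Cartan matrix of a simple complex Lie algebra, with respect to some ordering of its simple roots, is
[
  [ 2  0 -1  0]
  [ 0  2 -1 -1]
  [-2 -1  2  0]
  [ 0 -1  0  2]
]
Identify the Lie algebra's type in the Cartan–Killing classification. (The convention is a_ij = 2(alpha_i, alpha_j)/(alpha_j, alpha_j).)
The matrix has rank 4 with 2's on the diagonal. Reading the off-diagonal entries as Dynkin edges (a single edge where a_ij = a_ji = -1; a double or triple edge where a_ij * a_ji = 2 or 3), the diagram is a chain of 4 nodes with a double edge at one end; the terminal node there is the unique short simple root (B_4). One simple-root ordering that puts it in standard form is (alpha_4, alpha_2, alpha_3, alpha_1). So the algebra is type B_4, i.e. so(9).

B4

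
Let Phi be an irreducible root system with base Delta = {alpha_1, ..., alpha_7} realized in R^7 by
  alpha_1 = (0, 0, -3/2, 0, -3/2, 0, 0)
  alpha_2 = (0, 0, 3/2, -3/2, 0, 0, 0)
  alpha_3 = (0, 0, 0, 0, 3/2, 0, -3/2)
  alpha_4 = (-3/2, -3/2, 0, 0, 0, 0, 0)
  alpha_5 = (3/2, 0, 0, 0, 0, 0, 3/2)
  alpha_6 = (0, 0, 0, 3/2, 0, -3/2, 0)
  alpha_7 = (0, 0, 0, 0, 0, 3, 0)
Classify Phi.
Compute the Cartan integers a_ij = 2(alpha_i, alpha_j)/(alpha_j, alpha_j); the resulting 7x7 Cartan matrix is
[[2, -1, -1, 0, 0, 0, 0], [-1, 2, 0, 0, 0, -1, 0], [-1, 0, 2, 0, -1, 0, 0], [0, 0, 0, 2, -1, 0, 0], [0, 0, -1, -1, 2, 0, 0], [0, -1, 0, 0, 0, 2, -1], [0, 0, 0, 0, 0, -2, 2]].
The roots have two lengths (squared-length ratio 2:1); the short ones are alpha_{1,2,3,4,5,6}. The associated Dynkin diagram is a chain of 7 nodes with a double edge at one end; the terminal node there is the unique long simple root (C_7), so the type is C_7 (the algebra sp(14)).

type C_7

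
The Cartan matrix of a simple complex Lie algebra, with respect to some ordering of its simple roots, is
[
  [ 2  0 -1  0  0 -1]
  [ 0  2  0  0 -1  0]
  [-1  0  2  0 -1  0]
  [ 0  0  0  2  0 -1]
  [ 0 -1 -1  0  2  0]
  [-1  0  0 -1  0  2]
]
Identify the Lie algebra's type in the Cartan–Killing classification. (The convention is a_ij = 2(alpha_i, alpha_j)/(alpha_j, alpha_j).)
A_6 (sl(7))

The matrix has rank 6 with 2's on the diagonal. Reading the off-diagonal entries as Dynkin edges (a single edge where a_ij = a_ji = -1; a double or triple edge where a_ij * a_ji = 2 or 3), the diagram is a chain of 6 nodes with single edges (A_6). One simple-root ordering that puts it in standard form is (alpha_2, alpha_5, alpha_3, alpha_1, alpha_6, alpha_4). So the algebra is type A_6, i.e. sl(7).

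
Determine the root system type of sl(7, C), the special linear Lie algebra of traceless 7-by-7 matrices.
A6

This is sl(7), which has dimension 7^2 - 1 = 48 and rank 7 - 1 = 6 (a Cartan subalgebra is the diagonal traceless matrices). In the classification of classical Lie algebras, the special linear algebra sl(n+1) has type A_n; here n = 6, so the Dynkin diagram is a chain of 6 nodes with single edges (A_6). Hence the type is A_6.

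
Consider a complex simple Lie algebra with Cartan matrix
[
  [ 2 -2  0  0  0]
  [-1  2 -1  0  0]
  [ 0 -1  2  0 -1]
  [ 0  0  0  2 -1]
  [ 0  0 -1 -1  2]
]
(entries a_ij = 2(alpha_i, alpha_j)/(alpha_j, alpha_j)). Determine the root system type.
C_5 (sp(10))

The matrix has rank 5 with 2's on the diagonal. Reading the off-diagonal entries as Dynkin edges (a single edge where a_ij = a_ji = -1; a double or triple edge where a_ij * a_ji = 2 or 3), the diagram is a chain of 5 nodes with a double edge at one end; the terminal node there is the unique long simple root (C_5). One simple-root ordering that puts it in standard form is (alpha_4, alpha_5, alpha_3, alpha_2, alpha_1). So the algebra is type C_5, i.e. sp(10).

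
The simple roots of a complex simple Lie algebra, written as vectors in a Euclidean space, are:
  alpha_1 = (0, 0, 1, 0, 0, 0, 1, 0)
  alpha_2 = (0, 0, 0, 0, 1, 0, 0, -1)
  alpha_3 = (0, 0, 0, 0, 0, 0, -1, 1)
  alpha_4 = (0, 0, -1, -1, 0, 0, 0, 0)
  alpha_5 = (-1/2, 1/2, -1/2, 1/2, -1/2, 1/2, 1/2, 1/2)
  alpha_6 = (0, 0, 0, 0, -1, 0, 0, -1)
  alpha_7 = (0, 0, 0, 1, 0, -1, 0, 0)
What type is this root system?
Compute the Cartan integers a_ij = 2(alpha_i, alpha_j)/(alpha_j, alpha_j); the resulting 7x7 Cartan matrix is
[[2, 0, -1, -1, 0, 0, 0], [0, 2, -1, 0, -1, 0, 0], [-1, -1, 2, 0, 0, -1, 0], [-1, 0, 0, 2, 0, 0, -1], [0, -1, 0, 0, 2, 0, 0], [0, 0, -1, 0, 0, 2, 0], [0, 0, 0, -1, 0, 0, 2]].
All simple roots have the same length, so the diagram is simply laced. The associated Dynkin diagram is a chain of 6 nodes with one extra node attached to the third node from one end (E_7), so the type is E_7.

E7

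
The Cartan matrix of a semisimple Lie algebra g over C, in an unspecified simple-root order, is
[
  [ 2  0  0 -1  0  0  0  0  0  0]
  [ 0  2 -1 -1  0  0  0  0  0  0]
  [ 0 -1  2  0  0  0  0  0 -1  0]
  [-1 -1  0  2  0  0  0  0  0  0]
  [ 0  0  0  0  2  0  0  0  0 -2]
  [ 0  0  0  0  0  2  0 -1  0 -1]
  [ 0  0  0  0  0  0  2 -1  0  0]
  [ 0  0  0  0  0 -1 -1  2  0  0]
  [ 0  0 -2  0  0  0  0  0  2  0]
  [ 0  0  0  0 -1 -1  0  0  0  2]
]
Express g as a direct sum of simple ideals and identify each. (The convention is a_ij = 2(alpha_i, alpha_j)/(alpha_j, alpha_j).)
The diagram associated to this matrix has two connected components: the simple roots {alpha_1, alpha_2, alpha_3, alpha_4, alpha_9} form a chain of 5 nodes with a double edge at one end; the terminal node there is the unique long simple root (C_5), and {alpha_5, alpha_6, alpha_7, alpha_8, alpha_10} form a chain of 5 nodes with a double edge at one end; the terminal node there is the unique long simple root (C_5). A semisimple Lie algebra decomposes uniquely as the direct sum of simple ideals, one per connected component of its Dynkin diagram, so g ≅ C_5 ⊕ C_5 (dimension 55 + 55 = 110).

C5 + C5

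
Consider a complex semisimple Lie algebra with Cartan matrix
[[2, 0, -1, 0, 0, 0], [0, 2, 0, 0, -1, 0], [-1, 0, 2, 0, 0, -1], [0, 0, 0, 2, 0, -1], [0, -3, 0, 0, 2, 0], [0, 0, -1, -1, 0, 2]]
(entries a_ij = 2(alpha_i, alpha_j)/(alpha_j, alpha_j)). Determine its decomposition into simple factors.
A_4 (sl(5)) ⊕ G_2

The diagram associated to this matrix has two connected components: the simple roots {alpha_1, alpha_3, alpha_4, alpha_6} form a chain of 4 nodes with single edges (A_4), and {alpha_2, alpha_5} form two nodes joined by a triple edge (G_2). A semisimple Lie algebra decomposes uniquely as the direct sum of simple ideals, one per connected component of its Dynkin diagram, so g ≅ A_4 ⊕ G_2 (dimension 24 + 14 = 38).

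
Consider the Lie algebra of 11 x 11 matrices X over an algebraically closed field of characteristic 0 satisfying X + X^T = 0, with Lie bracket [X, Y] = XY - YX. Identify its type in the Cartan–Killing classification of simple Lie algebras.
This is so(11) with 11 odd, which has dimension 11(11-1)/2 = 55 and rank (11-1)/2 = 5. In the classification of classical Lie algebras, the orthogonal algebra so(2n+1) in an odd number of variables has type B_n; here n = 5, so the Dynkin diagram is a chain of 5 nodes with a double edge at one end; the terminal node there is the unique short simple root (B_5). Hence the type is B_5.

B_5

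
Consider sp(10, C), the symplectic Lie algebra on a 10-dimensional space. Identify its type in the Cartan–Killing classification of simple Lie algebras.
This is sp(10), which has dimension 10(10+1)/2 = 55 and rank 10/2 = 5. In the classification of classical Lie algebras, the symplectic algebra sp(2n) has type C_n; here n = 5, so the Dynkin diagram is a chain of 5 nodes with a double edge at one end; the terminal node there is the unique long simple root (C_5). Hence the type is C_5.

type C_5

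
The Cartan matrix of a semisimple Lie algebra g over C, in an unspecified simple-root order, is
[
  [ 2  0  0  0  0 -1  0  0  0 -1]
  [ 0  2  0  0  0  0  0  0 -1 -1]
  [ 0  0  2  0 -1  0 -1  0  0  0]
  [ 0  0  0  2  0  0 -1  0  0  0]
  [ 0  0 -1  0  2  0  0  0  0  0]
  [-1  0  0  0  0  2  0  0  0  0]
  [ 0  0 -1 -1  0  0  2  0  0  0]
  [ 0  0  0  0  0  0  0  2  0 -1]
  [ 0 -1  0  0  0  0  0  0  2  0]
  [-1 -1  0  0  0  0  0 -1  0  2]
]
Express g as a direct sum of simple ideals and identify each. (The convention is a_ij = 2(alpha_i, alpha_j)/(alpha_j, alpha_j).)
A4 ⊕ E6

The diagram associated to this matrix has two connected components: the simple roots {alpha_3, alpha_4, alpha_5, alpha_7} form a chain of 4 nodes with single edges (A_4), and {alpha_1, alpha_2, alpha_6, alpha_8, alpha_9, alpha_10} form a chain of 5 nodes with one extra node attached to the third node from one end (E_6). A semisimple Lie algebra decomposes uniquely as the direct sum of simple ideals, one per connected component of its Dynkin diagram, so g ≅ A_4 ⊕ E_6 (dimension 24 + 78 = 102).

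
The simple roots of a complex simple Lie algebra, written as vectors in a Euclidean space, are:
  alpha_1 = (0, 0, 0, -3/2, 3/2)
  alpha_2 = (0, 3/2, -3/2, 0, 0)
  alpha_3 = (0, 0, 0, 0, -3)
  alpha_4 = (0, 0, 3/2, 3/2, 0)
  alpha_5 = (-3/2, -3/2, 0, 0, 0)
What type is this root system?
C_5

Compute the Cartan integers a_ij = 2(alpha_i, alpha_j)/(alpha_j, alpha_j); the resulting 5x5 Cartan matrix is
[[2, 0, -1, -1, 0], [0, 2, 0, -1, -1], [-2, 0, 2, 0, 0], [-1, -1, 0, 2, 0], [0, -1, 0, 0, 2]].
The roots have two lengths (squared-length ratio 2:1); the short ones are alpha_{1,2,4,5}. The associated Dynkin diagram is a chain of 5 nodes with a double edge at one end; the terminal node there is the unique long simple root (C_5), so the type is C_5 (the algebra sp(10)).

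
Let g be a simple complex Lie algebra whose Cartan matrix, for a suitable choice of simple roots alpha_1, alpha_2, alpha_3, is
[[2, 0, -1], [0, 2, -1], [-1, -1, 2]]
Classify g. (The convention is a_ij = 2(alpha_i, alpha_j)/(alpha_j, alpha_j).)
A_3 (sl(4))

The matrix has rank 3 with 2's on the diagonal. Reading the off-diagonal entries as Dynkin edges (a single edge where a_ij = a_ji = -1; a double or triple edge where a_ij * a_ji = 2 or 3), the diagram is a chain of 3 nodes with single edges (A_3). One simple-root ordering that puts it in standard form is (alpha_2, alpha_3, alpha_1). So the algebra is type A_3, i.e. sl(4).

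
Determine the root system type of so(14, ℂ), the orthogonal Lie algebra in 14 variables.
This is so(14) with 14 even, which has dimension 14(14-1)/2 = 91 and rank 14/2 = 7. In the classification of classical Lie algebras, the orthogonal algebra so(2n) in an even number of variables has type D_n; here n = 7, so the Dynkin diagram is a chain of 5 nodes with a fork of two nodes at one end (D_7). Hence the type is D_7.

D_7 (so(14))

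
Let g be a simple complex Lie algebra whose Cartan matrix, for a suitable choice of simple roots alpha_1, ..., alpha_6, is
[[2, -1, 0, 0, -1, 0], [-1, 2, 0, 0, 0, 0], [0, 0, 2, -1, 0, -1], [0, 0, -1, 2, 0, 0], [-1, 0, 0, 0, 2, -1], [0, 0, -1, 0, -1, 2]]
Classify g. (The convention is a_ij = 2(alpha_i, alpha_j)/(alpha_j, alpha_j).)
A_6 (sl(7))

The matrix has rank 6 with 2's on the diagonal. Reading the off-diagonal entries as Dynkin edges (a single edge where a_ij = a_ji = -1; a double or triple edge where a_ij * a_ji = 2 or 3), the diagram is a chain of 6 nodes with single edges (A_6). One simple-root ordering that puts it in standard form is (alpha_4, alpha_3, alpha_6, alpha_5, alpha_1, alpha_2). So the algebra is type A_6, i.e. sl(7).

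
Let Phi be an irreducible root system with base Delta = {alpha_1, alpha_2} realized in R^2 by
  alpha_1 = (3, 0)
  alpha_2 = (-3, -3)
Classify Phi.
Compute the Cartan integers a_ij = 2(alpha_i, alpha_j)/(alpha_j, alpha_j); the resulting 2x2 Cartan matrix is
[[2, -1], [-2, 2]].
The roots have two lengths (squared-length ratio 2:1); the short ones are alpha_{1}. The associated Dynkin diagram is a chain of 2 nodes with a double edge at one end; the terminal node there is the unique short simple root (B_2), so the type is B_2 (the algebra so(5)).

type B_2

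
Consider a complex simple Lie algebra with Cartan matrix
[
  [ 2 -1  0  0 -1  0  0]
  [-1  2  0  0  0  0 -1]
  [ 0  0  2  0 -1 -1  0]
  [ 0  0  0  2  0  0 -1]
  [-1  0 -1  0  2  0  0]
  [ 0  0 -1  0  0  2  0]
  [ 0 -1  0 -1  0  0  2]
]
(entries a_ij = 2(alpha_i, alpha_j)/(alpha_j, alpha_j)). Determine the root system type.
The matrix has rank 7 with 2's on the diagonal. Reading the off-diagonal entries as Dynkin edges (a single edge where a_ij = a_ji = -1; a double or triple edge where a_ij * a_ji = 2 or 3), the diagram is a chain of 7 nodes with single edges (A_7). One simple-root ordering that puts it in standard form is (alpha_6, alpha_3, alpha_5, alpha_1, alpha_2, alpha_7, alpha_4). So the algebra is type A_7, i.e. sl(8).

A_7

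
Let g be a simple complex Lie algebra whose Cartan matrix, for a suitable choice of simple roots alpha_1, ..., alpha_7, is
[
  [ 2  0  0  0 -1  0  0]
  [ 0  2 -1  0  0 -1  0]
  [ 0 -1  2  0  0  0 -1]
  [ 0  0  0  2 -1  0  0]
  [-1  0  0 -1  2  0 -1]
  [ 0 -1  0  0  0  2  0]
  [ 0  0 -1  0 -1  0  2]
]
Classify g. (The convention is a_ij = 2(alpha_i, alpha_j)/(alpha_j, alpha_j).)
D_7

The matrix has rank 7 with 2's on the diagonal. Reading the off-diagonal entries as Dynkin edges (a single edge where a_ij = a_ji = -1; a double or triple edge where a_ij * a_ji = 2 or 3), the diagram is a chain of 5 nodes with a fork of two nodes at one end (D_7). One simple-root ordering that puts it in standard form is (alpha_6, alpha_2, alpha_3, alpha_7, alpha_5, alpha_1, alpha_4). So the algebra is type D_7, i.e. so(14).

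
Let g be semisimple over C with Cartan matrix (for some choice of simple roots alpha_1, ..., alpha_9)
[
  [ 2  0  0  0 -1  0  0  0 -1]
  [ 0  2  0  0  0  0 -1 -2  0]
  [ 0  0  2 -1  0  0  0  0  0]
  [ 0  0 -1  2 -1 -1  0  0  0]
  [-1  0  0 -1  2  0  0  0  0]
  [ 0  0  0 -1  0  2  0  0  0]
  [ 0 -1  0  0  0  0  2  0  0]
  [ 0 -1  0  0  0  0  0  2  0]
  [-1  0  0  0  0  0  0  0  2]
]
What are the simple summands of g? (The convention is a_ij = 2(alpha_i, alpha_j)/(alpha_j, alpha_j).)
The diagram associated to this matrix has two connected components: the simple roots {alpha_2, alpha_7, alpha_8} form a chain of 3 nodes with a double edge at one end; the terminal node there is the unique short simple root (B_3), and {alpha_1, alpha_3, alpha_4, alpha_5, alpha_6, alpha_9} form a chain of 4 nodes with a fork of two nodes at one end (D_6). A semisimple Lie algebra decomposes uniquely as the direct sum of simple ideals, one per connected component of its Dynkin diagram, so g ≅ B_3 ⊕ D_6 (dimension 21 + 66 = 87).

B3 + D6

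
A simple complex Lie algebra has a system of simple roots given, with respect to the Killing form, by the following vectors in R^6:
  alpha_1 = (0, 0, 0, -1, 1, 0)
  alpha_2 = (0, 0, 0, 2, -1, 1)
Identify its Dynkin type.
G2

Compute the Cartan integers a_ij = 2(alpha_i, alpha_j)/(alpha_j, alpha_j); the resulting 2x2 Cartan matrix is
[[2, -1], [-3, 2]].
The roots have two lengths (squared-length ratio 3:1); the short ones are alpha_{1}. The associated Dynkin diagram is two nodes joined by a triple edge (G_2), so the type is G_2.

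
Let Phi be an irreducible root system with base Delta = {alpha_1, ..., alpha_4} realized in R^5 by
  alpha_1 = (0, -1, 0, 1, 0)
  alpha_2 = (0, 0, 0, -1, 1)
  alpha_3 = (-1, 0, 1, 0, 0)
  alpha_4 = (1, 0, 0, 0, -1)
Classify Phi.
Compute the Cartan integers a_ij = 2(alpha_i, alpha_j)/(alpha_j, alpha_j); the resulting 4x4 Cartan matrix is
[[2, -1, 0, 0], [-1, 2, 0, -1], [0, 0, 2, -1], [0, -1, -1, 2]].
All simple roots have the same length, so the diagram is simply laced. The associated Dynkin diagram is a chain of 4 nodes with single edges (A_4), so the type is A_4 (the algebra sl(5)).

A_4 (sl(5))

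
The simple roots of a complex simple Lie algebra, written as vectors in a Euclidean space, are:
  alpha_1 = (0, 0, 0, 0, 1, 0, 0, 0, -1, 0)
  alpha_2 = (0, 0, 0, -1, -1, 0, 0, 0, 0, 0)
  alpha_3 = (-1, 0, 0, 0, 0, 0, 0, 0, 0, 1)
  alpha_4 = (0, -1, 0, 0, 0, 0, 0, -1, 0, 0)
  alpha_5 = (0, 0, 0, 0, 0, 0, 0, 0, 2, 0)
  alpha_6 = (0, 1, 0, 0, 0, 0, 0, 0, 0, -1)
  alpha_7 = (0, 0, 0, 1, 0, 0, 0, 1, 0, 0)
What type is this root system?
C_7 (sp(14))

Compute the Cartan integers a_ij = 2(alpha_i, alpha_j)/(alpha_j, alpha_j); the resulting 7x7 Cartan matrix is
[[2, -1, 0, 0, -1, 0, 0], [-1, 2, 0, 0, 0, 0, -1], [0, 0, 2, 0, 0, -1, 0], [0, 0, 0, 2, 0, -1, -1], [-2, 0, 0, 0, 2, 0, 0], [0, 0, -1, -1, 0, 2, 0], [0, -1, 0, -1, 0, 0, 2]].
The roots have two lengths (squared-length ratio 2:1); the short ones are alpha_{1,2,3,4,6,7}. The associated Dynkin diagram is a chain of 7 nodes with a double edge at one end; the terminal node there is the unique long simple root (C_7), so the type is C_7 (the algebra sp(14)).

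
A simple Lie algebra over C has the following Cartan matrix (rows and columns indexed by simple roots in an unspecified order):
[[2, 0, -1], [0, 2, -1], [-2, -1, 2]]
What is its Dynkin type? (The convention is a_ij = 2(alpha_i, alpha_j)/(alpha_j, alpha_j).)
The matrix has rank 3 with 2's on the diagonal. Reading the off-diagonal entries as Dynkin edges (a single edge where a_ij = a_ji = -1; a double or triple edge where a_ij * a_ji = 2 or 3), the diagram is a chain of 3 nodes with a double edge at one end; the terminal node there is the unique short simple root (B_3). One simple-root ordering that puts it in standard form is (alpha_2, alpha_3, alpha_1). So the algebra is type B_3, i.e. so(7).

type B_3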